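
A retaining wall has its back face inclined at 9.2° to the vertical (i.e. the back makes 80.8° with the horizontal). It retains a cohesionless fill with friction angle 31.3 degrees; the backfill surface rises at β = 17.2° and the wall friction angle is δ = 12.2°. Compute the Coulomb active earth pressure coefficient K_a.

K_a = sin²(α+φ) / [sin²α · sin(α−δ) · (1 + √{sin(φ+δ)sin(φ−β) / (sin(α−δ)sin(α+β))})²].
With α = 80.8°, φ = 31.3°, δ = 12.2°, β = 17.2°: K_a = 0.4650.

0.465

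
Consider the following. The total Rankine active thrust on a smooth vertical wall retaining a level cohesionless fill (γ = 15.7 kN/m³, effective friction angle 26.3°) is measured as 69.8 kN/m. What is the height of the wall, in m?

4.80 m

K_a = 0.3859. P_a = ½ K_a γ H² ⇒ H = √(2P_a/(K_a γ)).
H = √(2×69.8/(0.3859×15.7)) = 4.800 m.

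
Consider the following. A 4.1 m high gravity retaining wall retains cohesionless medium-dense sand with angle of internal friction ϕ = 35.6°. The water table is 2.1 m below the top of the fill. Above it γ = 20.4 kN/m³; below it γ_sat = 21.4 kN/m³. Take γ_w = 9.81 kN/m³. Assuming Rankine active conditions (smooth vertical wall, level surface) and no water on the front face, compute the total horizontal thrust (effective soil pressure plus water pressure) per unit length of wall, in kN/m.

60.3 kN/m

K_a = tan²(45° − φ/2) = 0.2641.
γ' = 21.4 − 9.81 = 11.59 kN/m³. Depth below WT = 2.0 m.
σ'_h at WT = K_a γ d_w = 11.32 kPa; at base = 11.32 + K_a γ' × 2.0 = 17.44 kPa.
P₁ (0–2.1 m) = ½×11.32×2.1 = 11.88. P₂ (2.1–4.1 m) = ½(11.32+17.44)×2.0 = 28.75.
P_w = ½ γ_w h₂² = 0.5×9.81×2.0² = 19.62. Total = 11.88+28.75+19.62 = 60.25 kN/m.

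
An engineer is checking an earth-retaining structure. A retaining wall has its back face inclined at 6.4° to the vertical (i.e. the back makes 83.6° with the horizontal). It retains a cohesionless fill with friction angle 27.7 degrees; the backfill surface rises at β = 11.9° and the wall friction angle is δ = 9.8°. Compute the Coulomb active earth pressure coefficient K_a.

0.456

K_a = sin²(α+φ) / [sin²α · sin(α−δ) · (1 + √{sin(φ+δ)sin(φ−β) / (sin(α−δ)sin(α+β))})²].
With α = 83.6°, φ = 27.7°, δ = 9.8°, β = 11.9°: K_a = 0.4562.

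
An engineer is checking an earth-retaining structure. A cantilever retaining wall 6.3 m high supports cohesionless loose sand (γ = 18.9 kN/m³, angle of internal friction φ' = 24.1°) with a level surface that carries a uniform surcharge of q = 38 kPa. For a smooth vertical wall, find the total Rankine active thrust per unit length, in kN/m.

258 kN/m

K_a = tan²(45° − φ/2) = 0.4201.
Soil triangle: ½ K_a γ H² = 0.5×0.4201×18.9×6.3² = 157.6 kN/m.
Surcharge rectangle: K_a q H = 0.4201×38×6.3 = 100.6 kN/m.
Total = 157.6 + 100.6 = 258.2 kN/m.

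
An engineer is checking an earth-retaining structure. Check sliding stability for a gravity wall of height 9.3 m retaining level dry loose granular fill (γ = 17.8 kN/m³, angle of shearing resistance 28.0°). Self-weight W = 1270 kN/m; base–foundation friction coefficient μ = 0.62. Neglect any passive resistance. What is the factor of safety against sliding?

K_a = tan²(45° − 28.0°/2) = 0.3610.
P_a = ½K_aγH² = 0.5×0.3610×17.8×9.3² = 277.9 kN/m, acting at H/3 = 3.100 m above the base.
FS_sliding = μW / P_a = 0.62×1270 / 277.9 = 2.833.

2.83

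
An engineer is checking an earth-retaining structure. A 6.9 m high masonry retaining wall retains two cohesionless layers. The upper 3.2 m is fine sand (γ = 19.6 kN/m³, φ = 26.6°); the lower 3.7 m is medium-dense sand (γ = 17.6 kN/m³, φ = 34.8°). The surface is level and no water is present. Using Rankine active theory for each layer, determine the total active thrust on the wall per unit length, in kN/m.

135 kN/m

K_a1 = tan²(45°−26.6°/2) = 0.3814; K_a2 = tan²(45°−34.8°/2) = 0.2733.
Layer 1: σ at base = K_a1 γ₁ h₁ = 23.92 kPa; P₁ = ½×23.92×3.2 = 38.28.
Layer 2: σ_v at top = γ₁h₁ = 62.72; σ_h top = K_a2×62.72 = 17.14; σ_h base = K_a2×(62.72+17.6×3.7) = 34.94.
P₂ = ½(17.14+34.94)×3.7 = 96.35. Total P_a = 38.28+96.35 = 134.6 kN/m.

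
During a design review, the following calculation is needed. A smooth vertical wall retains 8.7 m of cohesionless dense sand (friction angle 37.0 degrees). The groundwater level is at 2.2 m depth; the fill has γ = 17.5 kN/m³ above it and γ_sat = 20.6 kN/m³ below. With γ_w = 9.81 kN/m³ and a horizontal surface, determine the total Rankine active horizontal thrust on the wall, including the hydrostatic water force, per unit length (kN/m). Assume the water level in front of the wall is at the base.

K_a = tan²(45° − φ/2) = 0.2486.
γ' = 20.6 − 9.81 = 10.79 kN/m³. Depth below WT = 6.5 m.
σ'_h at WT = K_a γ d_w = 9.570 kPa; at base = 9.570 + K_a γ' × 6.5 = 27.00 kPa.
P₁ (0–2.2 m) = ½×9.570×2.2 = 10.53. P₂ (2.2–8.7 m) = ½(9.570+27.00)×6.5 = 118.9.
P_w = ½ γ_w h₂² = 0.5×9.81×6.5² = 207.2. Total = 10.53+118.9+207.2 = 336.6 kN/m.

337 kN/m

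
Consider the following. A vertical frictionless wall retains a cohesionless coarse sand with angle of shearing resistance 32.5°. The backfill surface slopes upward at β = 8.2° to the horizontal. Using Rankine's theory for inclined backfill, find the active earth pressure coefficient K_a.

0.310

K_a = cos β · (cos β − √(cos²β − cos²φ)) / (cos β + √(cos²β − cos²φ)).
cos β = 0.9898, cos φ = 0.8434, √(cos²β − cos²φ) = 0.5180.
K_a = 0.9898 × (0.9898 − 0.5180)/(0.9898 + 0.5180) = 0.3097.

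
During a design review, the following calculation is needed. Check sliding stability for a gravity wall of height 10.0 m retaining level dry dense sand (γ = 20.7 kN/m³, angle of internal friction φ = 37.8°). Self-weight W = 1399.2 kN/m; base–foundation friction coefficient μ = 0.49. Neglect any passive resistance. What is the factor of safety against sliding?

2.76

K_a = tan²(45° − 37.8°/2) = 0.2400.
P_a = ½K_aγH² = 0.5×0.2400×20.7×10.0² = 248.4 kN/m, acting at H/3 = 3.333 m above the base.
FS_sliding = μW / P_a = 0.49×1399.2 / 248.4 = 2.760.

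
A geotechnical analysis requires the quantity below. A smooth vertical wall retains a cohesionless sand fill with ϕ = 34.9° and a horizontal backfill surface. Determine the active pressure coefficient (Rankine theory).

K_a = (1 − sin φ)/(1 + sin φ) = (1 − sin 34.9°)/(1 + sin 34.9°) = 0.2721.

0.272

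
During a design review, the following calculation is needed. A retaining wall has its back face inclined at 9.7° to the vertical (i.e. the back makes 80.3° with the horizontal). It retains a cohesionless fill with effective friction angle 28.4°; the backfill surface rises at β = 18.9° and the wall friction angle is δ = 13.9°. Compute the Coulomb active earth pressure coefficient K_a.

0.553

K_a = sin²(α+φ) / [sin²α · sin(α−δ) · (1 + √{sin(φ+δ)sin(φ−β) / (sin(α−δ)sin(α+β))})²].
With α = 80.3°, φ = 28.4°, δ = 13.9°, β = 18.9°: K_a = 0.5526.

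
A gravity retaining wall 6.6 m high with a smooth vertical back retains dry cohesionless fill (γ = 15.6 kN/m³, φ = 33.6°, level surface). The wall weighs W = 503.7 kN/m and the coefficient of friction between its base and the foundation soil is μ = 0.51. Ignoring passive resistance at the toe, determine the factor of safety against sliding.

K_a = tan²(45° − 33.6°/2) = 0.2875.
P_a = ½K_aγH² = 0.5×0.2875×15.6×6.6² = 97.69 kN/m, acting at H/3 = 2.200 m above the base.
FS_sliding = μW / P_a = 0.51×503.7 / 97.69 = 2.630.

2.63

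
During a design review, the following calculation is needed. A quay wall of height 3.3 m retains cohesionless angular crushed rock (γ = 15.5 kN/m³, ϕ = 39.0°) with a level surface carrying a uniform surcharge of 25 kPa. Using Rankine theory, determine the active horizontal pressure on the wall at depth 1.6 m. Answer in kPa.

11.3 kPa

K_a = (1 − sin φ)/(1 + sin φ) = 0.2275.
σ_v = γz + q = 15.5 × 1.6 + 25 = 49.80 kPa.
σ_h = K_a σ_v = 0.2275 × 49.80 = 11.33 kPa.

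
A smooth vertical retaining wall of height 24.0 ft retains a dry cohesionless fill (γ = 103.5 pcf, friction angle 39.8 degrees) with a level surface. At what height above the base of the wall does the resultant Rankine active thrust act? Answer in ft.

8.00 ft

K_a = 0.2194.
The pressure distribution is triangular, so the resultant acts at H/3 above the base = 24.0/3 = 8.000 ft.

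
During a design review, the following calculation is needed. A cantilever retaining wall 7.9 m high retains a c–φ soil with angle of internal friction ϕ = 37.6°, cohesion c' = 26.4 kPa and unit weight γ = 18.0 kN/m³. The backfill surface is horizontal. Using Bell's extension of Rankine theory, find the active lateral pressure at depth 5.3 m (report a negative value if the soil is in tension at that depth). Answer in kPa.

K_a = (1 − sin φ)/(1 + sin φ) = 0.2421.
σ_a = K_a γ z − 2c√K_a = 0.2421×18.0×5.3 − 2×26.4×0.4921 = -2.882 kPa.

-2.88 kPa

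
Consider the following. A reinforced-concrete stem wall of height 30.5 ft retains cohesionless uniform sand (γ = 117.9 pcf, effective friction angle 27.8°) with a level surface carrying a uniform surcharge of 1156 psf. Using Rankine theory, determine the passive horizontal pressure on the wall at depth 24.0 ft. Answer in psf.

K_p = (1 + sin φ)/(1 − sin φ) = 2.748.
σ_v = γz + q = 117.9 × 24.0 + 1156 = 3986 psf.
σ_h = K_p σ_v = 2.748 × 3986 = 10950 psf.

11000 psf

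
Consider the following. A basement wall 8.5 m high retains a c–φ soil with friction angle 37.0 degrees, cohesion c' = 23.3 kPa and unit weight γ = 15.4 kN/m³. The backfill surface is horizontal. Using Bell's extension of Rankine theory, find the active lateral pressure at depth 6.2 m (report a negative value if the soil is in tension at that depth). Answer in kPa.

K_a = (1 − sin φ)/(1 + sin φ) = 0.2486.
σ_a = K_a γ z − 2c√K_a = 0.2486×15.4×6.2 − 2×23.3×0.4986 = 0.5009 kPa.

0.501 kPa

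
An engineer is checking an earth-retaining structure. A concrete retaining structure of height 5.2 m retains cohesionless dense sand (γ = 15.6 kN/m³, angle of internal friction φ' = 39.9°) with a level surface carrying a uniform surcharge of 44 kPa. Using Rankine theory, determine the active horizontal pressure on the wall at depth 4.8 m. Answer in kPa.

K_a = (1 − sin φ)/(1 + sin φ) = 0.2184.
σ_v = γz + q = 15.6 × 4.8 + 44 = 118.9 kPa.
σ_h = K_a σ_v = 0.2184 × 118.9 = 25.97 kPa.

26.0 kPa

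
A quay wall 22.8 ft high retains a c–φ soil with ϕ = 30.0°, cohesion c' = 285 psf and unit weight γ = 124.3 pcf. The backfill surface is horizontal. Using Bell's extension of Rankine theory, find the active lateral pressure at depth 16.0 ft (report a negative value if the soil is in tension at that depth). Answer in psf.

K_a = (1 − sin φ)/(1 + sin φ) = 0.3333.
σ_a = K_a γ z − 2c√K_a = 0.3333×124.3×16.0 − 2×285×0.5774 = 333.8 psf.

334 psf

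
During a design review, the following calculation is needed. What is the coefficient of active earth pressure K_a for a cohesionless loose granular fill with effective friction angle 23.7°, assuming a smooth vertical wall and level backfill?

K_a = tan²(45° − φ/2) = tan²(33.15°) = 0.4266.

0.427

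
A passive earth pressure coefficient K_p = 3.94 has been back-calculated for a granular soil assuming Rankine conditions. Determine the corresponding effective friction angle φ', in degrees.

36.5°

K_p = (1+sin φ)/(1−sin φ) ⇒ sin φ = (K_p − 1)/(K_p + 1) = 0.5951.
φ = arcsin(0.5951) = 36.52°.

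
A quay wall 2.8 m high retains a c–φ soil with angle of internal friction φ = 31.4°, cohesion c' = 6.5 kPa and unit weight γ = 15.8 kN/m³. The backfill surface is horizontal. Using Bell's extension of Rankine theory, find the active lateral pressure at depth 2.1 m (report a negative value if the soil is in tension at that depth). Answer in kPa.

3.15 kPa

K_a = (1 − sin φ)/(1 + sin φ) = 0.3149.
σ_a = K_a γ z − 2c√K_a = 0.3149×15.8×2.1 − 2×6.5×0.5612 = 3.154 kPa.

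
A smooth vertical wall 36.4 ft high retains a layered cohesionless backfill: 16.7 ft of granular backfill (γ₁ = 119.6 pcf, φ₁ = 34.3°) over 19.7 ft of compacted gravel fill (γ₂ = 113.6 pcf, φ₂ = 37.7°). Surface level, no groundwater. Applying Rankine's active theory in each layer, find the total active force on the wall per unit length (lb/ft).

19500 lb/ft

K_a1 = tan²(45°−34.3°/2) = 0.2792; K_a2 = tan²(45°−37.7°/2) = 0.2411.
Layer 1: σ at base = K_a1 γ₁ h₁ = 557.6 psf; P₁ = ½×557.6×16.7 = 4656.
Layer 2: σ_v at top = γ₁h₁ = 1997; σ_h top = K_a2×1997 = 481.5; σ_h base = K_a2×(1997+113.6×19.7) = 1021.
P₂ = ½(481.5+1021)×19.7 = 14800. Total P_a = 4656+14800 = 19450 lb/ft.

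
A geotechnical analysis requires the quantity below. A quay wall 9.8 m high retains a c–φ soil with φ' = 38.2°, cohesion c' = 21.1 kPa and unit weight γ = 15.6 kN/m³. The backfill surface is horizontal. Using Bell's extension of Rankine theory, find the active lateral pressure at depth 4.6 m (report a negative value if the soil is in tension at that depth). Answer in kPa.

K_a = (1 − sin φ)/(1 + sin φ) = 0.2358.
σ_a = K_a γ z − 2c√K_a = 0.2358×15.6×4.6 − 2×21.1×0.4856 = -3.572 kPa.

-3.57 kPa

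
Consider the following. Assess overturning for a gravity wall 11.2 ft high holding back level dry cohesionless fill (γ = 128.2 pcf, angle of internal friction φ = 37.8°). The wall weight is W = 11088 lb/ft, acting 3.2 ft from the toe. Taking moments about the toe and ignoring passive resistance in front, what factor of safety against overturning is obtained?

K_a = tan²(45° − 37.8°/2) = 0.2400.
P_a = ½K_aγH² = 0.5×0.2400×128.2×11.2² = 1930 lb/ft, acting at H/3 = 3.733 ft above the base.
Overturning moment M_o = P_a × H/3 = 1930 × 3.733 = 7204.
Resisting moment M_r = W × 3.2 = 11088 × 3.2 = 35480.
FS_overturning = M_r/M_o = 35480/7204 = 4.925.

4.93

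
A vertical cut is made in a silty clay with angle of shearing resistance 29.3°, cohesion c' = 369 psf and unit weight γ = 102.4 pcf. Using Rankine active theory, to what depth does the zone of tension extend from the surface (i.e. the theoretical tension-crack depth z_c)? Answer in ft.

K_a = tan²(45° − 29.3°/2) = 0.3428; √K_a = 0.5855.
The active pressure is zero where K_a γ z = 2c√K_a, so z_c = 2c/(γ√K_a) = 2×369/(102.4×0.5855) = 12.31 ft.

12.3 ft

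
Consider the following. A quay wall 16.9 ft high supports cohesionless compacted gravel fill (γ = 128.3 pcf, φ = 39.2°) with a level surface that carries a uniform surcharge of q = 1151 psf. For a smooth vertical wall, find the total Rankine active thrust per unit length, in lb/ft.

K_a = tan²(45° − φ/2) = 0.2255.
Soil triangle: ½ K_a γ H² = 0.5×0.2255×128.3×16.9² = 4131 lb/ft.
Surcharge rectangle: K_a q H = 0.2255×1151×16.9 = 4386 lb/ft.
Total = 4131 + 4386 = 8517 lb/ft.

8520 lb/ft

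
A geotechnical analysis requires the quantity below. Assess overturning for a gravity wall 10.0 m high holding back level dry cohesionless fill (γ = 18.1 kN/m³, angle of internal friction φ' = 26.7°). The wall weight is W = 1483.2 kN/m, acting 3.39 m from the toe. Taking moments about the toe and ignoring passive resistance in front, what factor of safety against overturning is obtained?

K_a = tan²(45° − 26.7°/2) = 0.3800.
P_a = ½K_aγH² = 0.5×0.3800×18.1×10.0² = 343.9 kN/m, acting at H/3 = 3.333 m above the base.
Overturning moment M_o = P_a × H/3 = 343.9 × 3.333 = 1146.
Resisting moment M_r = W × 3.39 = 1483.2 × 3.39 = 5028.
FS_overturning = M_r/M_o = 5028/1146 = 4.387.

4.39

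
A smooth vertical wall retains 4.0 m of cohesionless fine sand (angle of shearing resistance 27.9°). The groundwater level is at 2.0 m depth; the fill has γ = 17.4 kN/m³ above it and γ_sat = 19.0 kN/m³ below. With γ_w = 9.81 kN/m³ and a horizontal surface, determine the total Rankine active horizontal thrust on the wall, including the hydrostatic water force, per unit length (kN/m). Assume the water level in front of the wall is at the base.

64.1 kN/m

K_a = tan²(45° − φ/2) = 0.3625.
γ' = 19.0 − 9.81 = 9.190 kN/m³. Depth below WT = 2.0 m.
σ'_h at WT = K_a γ d_w = 12.61 kPa; at base = 12.61 + K_a γ' × 2.0 = 19.28 kPa.
P₁ (0–2.0 m) = ½×12.61×2.0 = 12.61. P₂ (2.0–4.0 m) = ½(12.61+19.28)×2.0 = 31.89.
P_w = ½ γ_w h₂² = 0.5×9.81×2.0² = 19.62. Total = 12.61+31.89+19.62 = 64.12 kN/m.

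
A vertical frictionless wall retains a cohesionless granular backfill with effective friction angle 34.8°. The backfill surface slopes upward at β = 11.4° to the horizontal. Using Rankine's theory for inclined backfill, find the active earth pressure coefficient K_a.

0.288

K_a = cos β · (cos β − √(cos²β − cos²φ)) / (cos β + √(cos²β − cos²φ)).
cos β = 0.9803, cos φ = 0.8211, √(cos²β − cos²φ) = 0.5354.
K_a = 0.9803 × (0.9803 − 0.5354)/(0.9803 + 0.5354) = 0.2877.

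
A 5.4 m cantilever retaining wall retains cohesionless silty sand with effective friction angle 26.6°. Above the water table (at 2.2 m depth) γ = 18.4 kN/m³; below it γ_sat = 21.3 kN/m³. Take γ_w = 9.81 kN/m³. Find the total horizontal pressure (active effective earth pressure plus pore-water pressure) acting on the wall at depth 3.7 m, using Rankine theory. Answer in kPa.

K_a = (1 − sin φ)/(1 + sin φ) = 0.3814.
γ' = 21.3 − 9.81 = 11.49 kN/m³.
Effective vertical stress at 3.7 m: σ'_v = 18.4×2.2 + 11.49×1.50 = 57.71 kPa.
σ'_h = K_a σ'_v = 0.3814 × 57.71 = 22.02 kPa; u = γ_w × 1.50 = 14.71 kPa.
Total σ_h = 22.02 + 14.71 = 36.73 kPa.

36.7 kPa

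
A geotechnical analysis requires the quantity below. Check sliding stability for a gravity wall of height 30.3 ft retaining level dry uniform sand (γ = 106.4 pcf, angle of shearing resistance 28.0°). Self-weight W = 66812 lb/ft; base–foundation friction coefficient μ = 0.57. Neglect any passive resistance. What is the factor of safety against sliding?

K_a = tan²(45° − 28.0°/2) = 0.3610.
P_a = ½K_aγH² = 0.5×0.3610×106.4×30.3² = 17630 lb/ft, acting at H/3 = 10.10 ft above the base.
FS_sliding = μW / P_a = 0.57×66812 / 17630 = 2.160.

2.16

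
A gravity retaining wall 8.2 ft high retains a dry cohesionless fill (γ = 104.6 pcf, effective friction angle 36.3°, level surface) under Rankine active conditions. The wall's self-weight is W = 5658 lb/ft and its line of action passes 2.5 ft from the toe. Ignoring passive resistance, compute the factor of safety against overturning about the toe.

5.74

K_a = tan²(45° − 36.3°/2) = 0.2563.
P_a = ½K_aγH² = 0.5×0.2563×104.6×8.2² = 901.2 lb/ft, acting at H/3 = 2.733 ft above the base.
Overturning moment M_o = P_a × H/3 = 901.2 × 2.733 = 2463.
Resisting moment M_r = W × 2.5 = 5658 × 2.5 = 14140.
FS_overturning = M_r/M_o = 14140/2463 = 5.742.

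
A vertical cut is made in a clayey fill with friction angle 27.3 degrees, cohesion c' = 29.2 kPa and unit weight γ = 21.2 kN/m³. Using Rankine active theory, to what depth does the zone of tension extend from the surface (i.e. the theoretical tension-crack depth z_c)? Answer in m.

4.52 m

K_a = tan²(45° − 27.3°/2) = 0.3711; √K_a = 0.6092.
The active pressure is zero where K_a γ z = 2c√K_a, so z_c = 2c/(γ√K_a) = 2×29.2/(21.2×0.6092) = 4.522 m.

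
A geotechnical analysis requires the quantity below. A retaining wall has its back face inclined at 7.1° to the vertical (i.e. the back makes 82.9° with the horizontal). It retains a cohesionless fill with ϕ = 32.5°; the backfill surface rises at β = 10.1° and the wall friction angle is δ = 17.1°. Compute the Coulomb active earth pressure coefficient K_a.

K_a = sin²(α+φ) / [sin²α · sin(α−δ) · (1 + √{sin(φ+δ)sin(φ−β) / (sin(α−δ)sin(α+β))})²].
With α = 82.9°, φ = 32.5°, δ = 17.1°, β = 10.1°: K_a = 0.3712.

0.371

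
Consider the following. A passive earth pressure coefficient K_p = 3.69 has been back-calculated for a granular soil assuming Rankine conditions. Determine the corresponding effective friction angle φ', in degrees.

K_p = (1+sin φ)/(1−sin φ) ⇒ sin φ = (K_p − 1)/(K_p + 1) = 0.5736.
φ = arcsin(0.5736) = 35.00°.

35.0°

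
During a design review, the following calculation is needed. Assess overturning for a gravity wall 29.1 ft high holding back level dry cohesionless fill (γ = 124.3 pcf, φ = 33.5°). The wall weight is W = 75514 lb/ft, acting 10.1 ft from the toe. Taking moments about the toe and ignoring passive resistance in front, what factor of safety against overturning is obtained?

5.17

K_a = tan²(45° − 33.5°/2) = 0.2887.
P_a = ½K_aγH² = 0.5×0.2887×124.3×29.1² = 15190 lb/ft, acting at H/3 = 9.700 ft above the base.
Overturning moment M_o = P_a × H/3 = 15190 × 9.700 = 147400.
Resisting moment M_r = W × 10.1 = 75514 × 10.1 = 762700.
FS_overturning = M_r/M_o = 762700/147400 = 5.175.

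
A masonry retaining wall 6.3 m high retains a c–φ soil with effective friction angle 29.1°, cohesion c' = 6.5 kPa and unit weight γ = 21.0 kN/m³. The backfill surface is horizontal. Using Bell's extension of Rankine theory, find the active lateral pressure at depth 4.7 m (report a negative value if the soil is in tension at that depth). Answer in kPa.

26.5 kPa

K_a = (1 − sin φ)/(1 + sin φ) = 0.3456.
σ_a = K_a γ z − 2c√K_a = 0.3456×21.0×4.7 − 2×6.5×0.5879 = 26.47 kPa.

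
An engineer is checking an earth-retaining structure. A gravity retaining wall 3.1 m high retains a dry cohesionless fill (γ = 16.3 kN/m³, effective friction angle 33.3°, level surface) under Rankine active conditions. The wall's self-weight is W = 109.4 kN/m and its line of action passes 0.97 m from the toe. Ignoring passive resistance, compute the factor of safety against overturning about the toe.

4.50

K_a = tan²(45° − 33.3°/2) = 0.2911.
P_a = ½K_aγH² = 0.5×0.2911×16.3×3.1² = 22.80 kN/m, acting at H/3 = 1.033 m above the base.
Overturning moment M_o = P_a × H/3 = 22.80 × 1.033 = 23.56.
Resisting moment M_r = W × 0.97 = 109.4 × 0.97 = 106.1.
FS_overturning = M_r/M_o = 106.1/23.56 = 4.504.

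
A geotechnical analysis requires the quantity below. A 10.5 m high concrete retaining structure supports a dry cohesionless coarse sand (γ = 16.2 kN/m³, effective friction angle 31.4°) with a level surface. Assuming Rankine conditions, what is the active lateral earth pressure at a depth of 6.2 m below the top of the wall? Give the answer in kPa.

31.6 kPa

K_a = (1 − sin φ)/(1 + sin φ) = 0.3149.
σ_h = K_a γ z = 0.3149 × 16.2 × 6.2 = 31.63 kPa.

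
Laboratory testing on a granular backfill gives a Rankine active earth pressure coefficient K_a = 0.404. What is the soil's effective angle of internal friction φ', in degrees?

K_a = tan²(45° − φ/2) ⇒ 45° − φ/2 = arctan(√0.404) = 32.44°.
φ = 2(45° − 32.44°) = 25.12°.

25.1°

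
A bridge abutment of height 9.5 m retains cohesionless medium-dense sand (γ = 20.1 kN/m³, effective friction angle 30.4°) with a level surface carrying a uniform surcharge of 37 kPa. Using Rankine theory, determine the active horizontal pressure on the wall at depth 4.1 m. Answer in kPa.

39.2 kPa

K_a = (1 − sin φ)/(1 + sin φ) = 0.3280.
σ_v = γz + q = 20.1 × 4.1 + 37 = 119.4 kPa.
σ_h = K_a σ_v = 0.3280 × 119.4 = 39.17 kPa.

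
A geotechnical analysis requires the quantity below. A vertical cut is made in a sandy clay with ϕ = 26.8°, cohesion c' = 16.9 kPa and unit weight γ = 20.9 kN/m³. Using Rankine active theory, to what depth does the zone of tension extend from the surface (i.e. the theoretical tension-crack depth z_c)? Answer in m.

2.63 m

K_a = tan²(45° − 26.8°/2) = 0.3785; √K_a = 0.6152.
The active pressure is zero where K_a γ z = 2c√K_a, so z_c = 2c/(γ√K_a) = 2×16.9/(20.9×0.6152) = 2.629 m.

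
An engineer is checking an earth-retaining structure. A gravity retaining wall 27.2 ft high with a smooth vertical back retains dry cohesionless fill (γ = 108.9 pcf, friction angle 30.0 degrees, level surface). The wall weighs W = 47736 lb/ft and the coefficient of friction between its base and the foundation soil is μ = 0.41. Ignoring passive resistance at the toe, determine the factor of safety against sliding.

1.46

K_a = tan²(45° − 30.0°/2) = 0.3333.
P_a = ½K_aγH² = 0.5×0.3333×108.9×27.2² = 13430 lb/ft, acting at H/3 = 9.067 ft above the base.
FS_sliding = μW / P_a = 0.41×47736 / 13430 = 1.458.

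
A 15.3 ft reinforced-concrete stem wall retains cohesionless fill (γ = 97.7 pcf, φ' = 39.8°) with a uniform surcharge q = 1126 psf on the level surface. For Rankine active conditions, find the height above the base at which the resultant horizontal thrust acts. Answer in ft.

K_a = 0.2194.
Triangular part P₁ = ½K_aγH² = 2509 at H/3 = 5.100 ft; rectangular part P₂ = K_a q H = 3780 at H/2 = 7.650 ft.
ȳ = (P₁·5.100 + P₂·7.650)/(P₁+P₂) = 6.633 ft.

6.63 ft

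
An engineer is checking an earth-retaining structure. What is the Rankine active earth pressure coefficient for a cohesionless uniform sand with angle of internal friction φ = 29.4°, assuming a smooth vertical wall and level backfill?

K_a = (1 − sin φ)/(1 + sin φ) = (1 − sin 29.4°)/(1 + sin 29.4°) = 0.3415.

0.341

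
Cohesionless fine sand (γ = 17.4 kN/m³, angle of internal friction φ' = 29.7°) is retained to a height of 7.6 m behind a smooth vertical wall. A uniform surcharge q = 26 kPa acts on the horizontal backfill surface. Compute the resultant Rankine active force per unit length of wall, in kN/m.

236 kN/m

K_a = tan²(45° − φ/2) = 0.3374.
Soil triangle: ½ K_a γ H² = 0.5×0.3374×17.4×7.6² = 169.5 kN/m.
Surcharge rectangle: K_a q H = 0.3374×26×7.6 = 66.67 kN/m.
Total = 169.5 + 66.67 = 236.2 kN/m.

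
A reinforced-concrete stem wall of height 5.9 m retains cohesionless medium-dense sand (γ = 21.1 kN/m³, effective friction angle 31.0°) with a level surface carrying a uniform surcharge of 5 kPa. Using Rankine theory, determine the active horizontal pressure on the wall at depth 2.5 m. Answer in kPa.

K_a = (1 − sin φ)/(1 + sin φ) = 0.3201.
σ_v = γz + q = 21.1 × 2.5 + 5 = 57.75 kPa.
σ_h = K_a σ_v = 0.3201 × 57.75 = 18.49 kPa.

18.5 kPa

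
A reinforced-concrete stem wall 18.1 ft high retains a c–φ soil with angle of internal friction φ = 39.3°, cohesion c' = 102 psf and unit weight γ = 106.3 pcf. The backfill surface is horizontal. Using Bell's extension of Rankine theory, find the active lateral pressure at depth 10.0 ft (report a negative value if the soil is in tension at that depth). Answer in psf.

K_a = (1 − sin φ)/(1 + sin φ) = 0.2245.
σ_a = K_a γ z − 2c√K_a = 0.2245×106.3×10.0 − 2×102×0.4738 = 141.9 psf.

142 psf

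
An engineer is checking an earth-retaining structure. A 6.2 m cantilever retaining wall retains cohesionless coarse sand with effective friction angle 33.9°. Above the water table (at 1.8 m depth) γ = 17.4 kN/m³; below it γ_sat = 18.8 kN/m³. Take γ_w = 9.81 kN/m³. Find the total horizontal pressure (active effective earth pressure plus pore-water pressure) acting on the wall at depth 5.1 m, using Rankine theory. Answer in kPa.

K_a = (1 − sin φ)/(1 + sin φ) = 0.2839.
γ' = 18.8 − 9.81 = 8.990 kN/m³.
Effective vertical stress at 5.1 m: σ'_v = 17.4×1.8 + 8.990×3.30 = 60.99 kPa.
σ'_h = K_a σ'_v = 0.2839 × 60.99 = 17.31 kPa; u = γ_w × 3.30 = 32.37 kPa.
Total σ_h = 17.31 + 32.37 = 49.69 kPa.

49.7 kPa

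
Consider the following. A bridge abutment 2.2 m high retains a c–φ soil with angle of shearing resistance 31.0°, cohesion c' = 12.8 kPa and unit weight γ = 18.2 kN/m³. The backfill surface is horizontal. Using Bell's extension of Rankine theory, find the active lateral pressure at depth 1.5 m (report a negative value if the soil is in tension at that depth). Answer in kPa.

K_a = (1 − sin φ)/(1 + sin φ) = 0.3201.
σ_a = K_a γ z − 2c√K_a = 0.3201×18.2×1.5 − 2×12.8×0.5658 = -5.745 kPa.

-5.75 kPa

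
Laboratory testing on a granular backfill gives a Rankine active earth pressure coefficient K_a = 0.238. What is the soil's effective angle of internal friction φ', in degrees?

38.0°

K_a = tan²(45° − φ/2) ⇒ 45° − φ/2 = arctan(√0.238) = 26.01°.
φ = 2(45° − 26.01°) = 37.99°.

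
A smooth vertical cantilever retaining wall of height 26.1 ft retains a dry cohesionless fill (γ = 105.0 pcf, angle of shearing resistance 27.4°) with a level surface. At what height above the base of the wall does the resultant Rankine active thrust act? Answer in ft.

K_a = 0.3697.
The pressure distribution is triangular, so the resultant acts at H/3 above the base = 26.1/3 = 8.700 ft.

8.70 ft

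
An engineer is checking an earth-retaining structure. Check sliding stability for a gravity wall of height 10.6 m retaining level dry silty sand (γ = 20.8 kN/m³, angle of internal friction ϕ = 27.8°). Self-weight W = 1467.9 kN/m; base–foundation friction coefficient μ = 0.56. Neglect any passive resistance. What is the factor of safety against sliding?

1.93

K_a = tan²(45° − 27.8°/2) = 0.3639.
P_a = ½K_aγH² = 0.5×0.3639×20.8×10.6² = 425.2 kN/m, acting at H/3 = 3.533 m above the base.
FS_sliding = μW / P_a = 0.56×1467.9 / 425.2 = 1.933.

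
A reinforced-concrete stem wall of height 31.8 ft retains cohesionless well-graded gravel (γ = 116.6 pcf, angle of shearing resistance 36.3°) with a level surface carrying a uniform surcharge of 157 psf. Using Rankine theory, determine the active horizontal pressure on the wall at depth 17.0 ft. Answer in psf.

548 psf

K_a = (1 − sin φ)/(1 + sin φ) = 0.2563.
σ_v = γz + q = 116.6 × 17.0 + 157 = 2139 psf.
σ_h = K_a σ_v = 0.2563 × 2139 = 548.2 psf.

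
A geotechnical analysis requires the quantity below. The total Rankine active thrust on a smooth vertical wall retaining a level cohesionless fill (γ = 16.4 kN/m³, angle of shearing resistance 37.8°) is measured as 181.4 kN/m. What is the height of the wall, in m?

9.60 m

K_a = 0.2400. P_a = ½ K_a γ H² ⇒ H = √(2P_a/(K_a γ)).
H = √(2×181.4/(0.2400×16.4)) = 9.601 m.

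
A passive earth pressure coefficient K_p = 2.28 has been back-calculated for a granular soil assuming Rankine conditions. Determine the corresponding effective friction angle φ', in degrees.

K_p = (1+sin φ)/(1−sin φ) ⇒ sin φ = (K_p − 1)/(K_p + 1) = 0.3902.
φ = arcsin(0.3902) = 22.97°.

23.0°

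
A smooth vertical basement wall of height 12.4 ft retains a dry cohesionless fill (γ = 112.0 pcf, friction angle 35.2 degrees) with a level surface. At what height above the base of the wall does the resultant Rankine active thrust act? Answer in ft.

K_a = 0.2687.
The pressure distribution is triangular, so the resultant acts at H/3 above the base = 12.4/3 = 4.133 ft.

4.13 ft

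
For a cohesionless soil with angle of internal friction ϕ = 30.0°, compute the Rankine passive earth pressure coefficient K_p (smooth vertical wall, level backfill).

3.00

K_p = (1 + sin φ)/(1 − sin φ) = tan²(45° + 30.0°/2) = 3.000.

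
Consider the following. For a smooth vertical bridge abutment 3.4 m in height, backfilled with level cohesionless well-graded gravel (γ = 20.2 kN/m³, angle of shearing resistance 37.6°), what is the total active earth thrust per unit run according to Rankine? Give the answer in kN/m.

28.3 kN/m

K_a = tan²(45° − φ/2) = 0.2421.
P_a = ½ K_a γ H² = 0.5 × 0.2421 × 20.2 × 3.4² = 28.27 kN/m.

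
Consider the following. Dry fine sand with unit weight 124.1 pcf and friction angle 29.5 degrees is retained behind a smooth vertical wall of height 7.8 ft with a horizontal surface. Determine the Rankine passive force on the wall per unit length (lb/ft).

11100 lb/ft

K_p = tan²(45° + φ/2) = 2.940.
P_p = ½ K_p γ H² = 0.5 × 2.940 × 124.1 × 7.8² = 11100 lb/ft.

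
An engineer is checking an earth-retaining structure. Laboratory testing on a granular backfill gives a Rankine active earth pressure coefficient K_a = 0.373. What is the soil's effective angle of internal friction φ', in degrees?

27.2°

K_a = tan²(45° − φ/2) ⇒ 45° − φ/2 = arctan(√0.373) = 31.41°.
φ = 2(45° − 31.41°) = 27.17°.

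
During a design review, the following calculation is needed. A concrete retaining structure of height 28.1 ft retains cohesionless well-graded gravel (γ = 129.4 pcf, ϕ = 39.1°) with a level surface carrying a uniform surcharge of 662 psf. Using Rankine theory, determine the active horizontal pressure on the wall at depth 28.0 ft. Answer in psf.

K_a = (1 − sin φ)/(1 + sin φ) = 0.2265.
σ_v = γz + q = 129.4 × 28.0 + 662 = 4285 psf.
σ_h = K_a σ_v = 0.2265 × 4285 = 970.5 psf.

971 psf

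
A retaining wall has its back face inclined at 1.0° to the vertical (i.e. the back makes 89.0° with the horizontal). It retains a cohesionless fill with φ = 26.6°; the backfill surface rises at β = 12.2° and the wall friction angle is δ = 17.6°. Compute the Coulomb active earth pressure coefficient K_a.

K_a = sin²(α+φ) / [sin²α · sin(α−δ) · (1 + √{sin(φ+δ)sin(φ−β) / (sin(α−δ)sin(α+β))})²].
With α = 89.0°, φ = 26.6°, δ = 17.6°, β = 12.2°: K_a = 0.4187.

0.419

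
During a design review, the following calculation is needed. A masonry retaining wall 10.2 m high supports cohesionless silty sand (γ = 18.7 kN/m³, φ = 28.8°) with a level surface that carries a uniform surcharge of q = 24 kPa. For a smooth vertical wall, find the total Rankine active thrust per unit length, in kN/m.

K_a = tan²(45° − φ/2) = 0.3498.
Soil triangle: ½ K_a γ H² = 0.5×0.3498×18.7×10.2² = 340.2 kN/m.
Surcharge rectangle: K_a q H = 0.3498×24×10.2 = 85.62 kN/m.
Total = 340.2 + 85.62 = 425.8 kN/m.

426 kN/m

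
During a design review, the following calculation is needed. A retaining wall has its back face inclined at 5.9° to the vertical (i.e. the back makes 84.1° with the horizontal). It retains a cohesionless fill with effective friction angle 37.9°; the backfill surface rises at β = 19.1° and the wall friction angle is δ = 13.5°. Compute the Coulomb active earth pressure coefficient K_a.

K_a = sin²(α+φ) / [sin²α · sin(α−δ) · (1 + √{sin(φ+δ)sin(φ−β) / (sin(α−δ)sin(α+β))})²].
With α = 84.1°, φ = 37.9°, δ = 13.5°, β = 19.1°: K_a = 0.3319.

0.332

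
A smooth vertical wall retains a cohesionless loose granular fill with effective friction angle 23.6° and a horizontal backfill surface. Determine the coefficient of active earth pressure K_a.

0.428

K_a = (1 − sin φ)/(1 + sin φ) = (1 − sin 23.6°)/(1 + sin 23.6°) = 0.4282.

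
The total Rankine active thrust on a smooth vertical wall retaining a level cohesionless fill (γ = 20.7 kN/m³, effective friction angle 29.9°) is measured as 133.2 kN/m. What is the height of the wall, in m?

6.20 m

K_a = 0.3347. P_a = ½ K_a γ H² ⇒ H = √(2P_a/(K_a γ)).
H = √(2×133.2/(0.3347×20.7)) = 6.201 m.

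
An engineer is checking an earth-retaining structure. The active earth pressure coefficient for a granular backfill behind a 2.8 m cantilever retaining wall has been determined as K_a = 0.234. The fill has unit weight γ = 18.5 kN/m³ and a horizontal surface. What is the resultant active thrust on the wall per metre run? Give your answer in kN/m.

17.0 kN/m

P = ½ K_a γ H² = 0.5 × 0.234 × 18.5 × 2.8² = 16.97 kN/m.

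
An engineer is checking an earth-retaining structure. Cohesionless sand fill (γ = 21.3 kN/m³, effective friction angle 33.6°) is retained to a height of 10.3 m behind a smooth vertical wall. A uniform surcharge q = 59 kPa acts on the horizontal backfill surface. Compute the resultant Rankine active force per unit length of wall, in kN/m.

K_a = tan²(45° − φ/2) = 0.2875.
Soil triangle: ½ K_a γ H² = 0.5×0.2875×21.3×10.3² = 324.8 kN/m.
Surcharge rectangle: K_a q H = 0.2875×59×10.3 = 174.7 kN/m.
Total = 324.8 + 174.7 = 499.6 kN/m.

500 kN/m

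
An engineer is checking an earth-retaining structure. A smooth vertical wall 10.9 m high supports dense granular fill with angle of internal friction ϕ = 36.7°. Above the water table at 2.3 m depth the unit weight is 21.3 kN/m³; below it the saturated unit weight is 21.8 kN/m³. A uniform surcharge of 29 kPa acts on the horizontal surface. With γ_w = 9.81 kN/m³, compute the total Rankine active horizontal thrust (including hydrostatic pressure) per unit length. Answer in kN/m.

674 kN/m

K_a = tan²(45° − φ/2) = 0.2519.
γ' = 21.8 − 9.81 = 11.99 kN/m³. h₂ = H − d_w = 8.6 m.
σ'_h: at surface K_a·q = 7.304; at WT K_a(q+γd_w) = 19.64; at base K_a(q+γd_w+γ'h₂) = 45.61 kPa.
P₁ = ½(7.304+19.64)×2.3 = 30.99; P₂ = ½(19.64+45.61)×8.6 = 280.6; P_w = ½γ_w h₂² = 362.8.
Total = 30.99+280.6+362.8 = 674.4 kN/m.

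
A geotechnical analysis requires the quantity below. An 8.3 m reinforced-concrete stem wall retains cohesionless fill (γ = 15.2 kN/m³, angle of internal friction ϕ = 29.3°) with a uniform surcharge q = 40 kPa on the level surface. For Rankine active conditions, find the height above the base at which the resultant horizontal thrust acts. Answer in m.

3.30 m

K_a = 0.3428.
Triangular part P₁ = ½K_aγH² = 179.5 at H/3 = 2.767 m; rectangular part P₂ = K_a q H = 113.8 at H/2 = 4.150 m.
ȳ = (P₁·2.767 + P₂·4.150)/(P₁+P₂) = 3.303 m.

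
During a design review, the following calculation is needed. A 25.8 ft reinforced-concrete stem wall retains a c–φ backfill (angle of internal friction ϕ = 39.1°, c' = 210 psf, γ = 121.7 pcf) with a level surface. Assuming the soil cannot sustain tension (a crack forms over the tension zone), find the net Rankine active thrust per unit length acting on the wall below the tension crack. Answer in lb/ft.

K_a = 0.2265; √K_a = 0.4759.
Tension-crack depth z_c = 2c/(γ√K_a) = 2×210/(121.7×0.4759) = 7.252 ft.
σ_a at base = K_a γ H − 2c√K_a = 0.2265×121.7×25.8 − 2×210×0.4759 = 511.3 psf.
P_a = ½ × 511.3 × (H − z_c) = 0.5×511.3×18.55 = 4741 lb/ft.

4740 lb/ft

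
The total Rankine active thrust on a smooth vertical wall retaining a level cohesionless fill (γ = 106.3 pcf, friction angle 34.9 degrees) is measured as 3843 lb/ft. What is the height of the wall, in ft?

K_a = 0.2721. P_a = ½ K_a γ H² ⇒ H = √(2P_a/(K_a γ)).
H = √(2×3843/(0.2721×106.3)) = 16.30 ft.

16.3 ft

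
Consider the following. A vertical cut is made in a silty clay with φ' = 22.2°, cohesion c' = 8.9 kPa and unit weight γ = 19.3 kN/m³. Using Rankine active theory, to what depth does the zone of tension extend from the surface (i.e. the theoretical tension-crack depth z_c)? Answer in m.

K_a = tan²(45° − 22.2°/2) = 0.4515; √K_a = 0.6720.
The active pressure is zero where K_a γ z = 2c√K_a, so z_c = 2c/(γ√K_a) = 2×8.9/(19.3×0.6720) = 1.372 m.

1.37 m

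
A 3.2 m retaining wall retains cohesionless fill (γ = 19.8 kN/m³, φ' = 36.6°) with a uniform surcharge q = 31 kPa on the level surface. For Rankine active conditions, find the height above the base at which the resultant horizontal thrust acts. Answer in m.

1.33 m

K_a = 0.2530.
Triangular part P₁ = ½K_aγH² = 25.64 at H/3 = 1.067 m; rectangular part P₂ = K_a q H = 25.09 at H/2 = 1.600 m.
ȳ = (P₁·1.067 + P₂·1.600)/(P₁+P₂) = 1.330 m.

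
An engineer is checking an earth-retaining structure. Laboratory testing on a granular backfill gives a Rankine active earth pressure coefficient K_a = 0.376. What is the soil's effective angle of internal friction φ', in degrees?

27.0°

K_a = tan²(45° − φ/2) ⇒ 45° − φ/2 = arctan(√0.376) = 31.52°.
φ = 2(45° − 31.52°) = 26.97°.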